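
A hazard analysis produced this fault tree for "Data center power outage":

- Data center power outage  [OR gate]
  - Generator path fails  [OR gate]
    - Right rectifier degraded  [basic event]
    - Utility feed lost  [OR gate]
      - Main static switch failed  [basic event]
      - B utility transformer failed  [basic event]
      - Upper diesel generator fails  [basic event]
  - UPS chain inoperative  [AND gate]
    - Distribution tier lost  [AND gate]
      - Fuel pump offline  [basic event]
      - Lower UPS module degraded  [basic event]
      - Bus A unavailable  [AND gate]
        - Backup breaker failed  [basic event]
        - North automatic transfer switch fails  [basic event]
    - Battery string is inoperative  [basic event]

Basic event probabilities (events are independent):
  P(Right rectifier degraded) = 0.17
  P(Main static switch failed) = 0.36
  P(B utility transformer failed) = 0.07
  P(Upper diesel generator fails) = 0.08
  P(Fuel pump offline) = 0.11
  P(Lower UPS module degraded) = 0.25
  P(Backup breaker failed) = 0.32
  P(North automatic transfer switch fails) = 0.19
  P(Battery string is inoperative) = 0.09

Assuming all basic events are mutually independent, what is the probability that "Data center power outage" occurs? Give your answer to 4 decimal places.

0.5456

P(Utility feed lost) [OR] = 1 − (1−0.36) × (1−0.07) × (1−0.08) = 0.452416
P(Generator path fails) [OR] = 1 − (1−0.17) × (1−0.452416) = 0.545505
P(Bus A unavailable) [AND] = 0.32 × 0.19 = 0.060800
P(Distribution tier lost) [AND] = 0.11 × 0.25 × 0.060800 = 0.001672
P(UPS chain inoperative) [AND] = 0.001672 × 0.09 = 0.000150
P(Data center power outage) [OR] = 1 − (1−0.545505) × (1−0.000150) = 0.545573
Rounded to 4 decimal places: P(Data center power outage) ≈ 0.5456.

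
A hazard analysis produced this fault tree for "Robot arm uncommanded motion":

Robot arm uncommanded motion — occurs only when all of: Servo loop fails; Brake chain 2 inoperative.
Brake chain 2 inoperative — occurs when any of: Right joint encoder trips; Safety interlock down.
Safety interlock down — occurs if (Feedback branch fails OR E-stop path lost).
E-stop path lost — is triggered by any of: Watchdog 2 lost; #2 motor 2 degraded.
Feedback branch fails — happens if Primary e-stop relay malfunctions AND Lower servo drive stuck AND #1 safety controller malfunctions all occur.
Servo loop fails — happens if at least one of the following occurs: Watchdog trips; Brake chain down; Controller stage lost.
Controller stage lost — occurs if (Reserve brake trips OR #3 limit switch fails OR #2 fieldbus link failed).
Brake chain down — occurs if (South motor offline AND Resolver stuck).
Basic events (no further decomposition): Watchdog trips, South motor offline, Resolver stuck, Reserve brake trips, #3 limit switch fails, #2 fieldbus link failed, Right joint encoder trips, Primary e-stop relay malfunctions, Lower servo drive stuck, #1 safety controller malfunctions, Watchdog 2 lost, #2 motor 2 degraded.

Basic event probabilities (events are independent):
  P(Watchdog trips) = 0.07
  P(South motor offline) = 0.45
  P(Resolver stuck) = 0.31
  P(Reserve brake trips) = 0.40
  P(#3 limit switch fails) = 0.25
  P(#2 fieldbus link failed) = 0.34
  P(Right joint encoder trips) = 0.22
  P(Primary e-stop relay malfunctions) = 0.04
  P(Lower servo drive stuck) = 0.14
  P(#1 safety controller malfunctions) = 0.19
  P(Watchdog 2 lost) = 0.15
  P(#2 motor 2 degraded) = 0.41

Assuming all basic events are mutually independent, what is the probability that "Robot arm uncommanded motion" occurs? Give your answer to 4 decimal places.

0.4644

P(Brake chain down) [AND] = 0.45 × 0.31 = 0.139500
P(Controller stage lost) [OR] = 1 − (1−0.40) × (1−0.25) × (1−0.34) = 0.703000
P(Servo loop fails) [OR] = 1 − (1−0.07) × (1−0.139500) × (1−0.703000) = 0.762321
P(Feedback branch fails) [AND] = 0.04 × 0.14 × 0.19 = 0.001064
P(E-stop path lost) [OR] = 1 − (1−0.15) × (1−0.41) = 0.498500
P(Safety interlock down) [OR] = 1 − (1−0.001064) × (1−0.498500) = 0.499034
P(Brake chain 2 inoperative) [OR] = 1 − (1−0.22) × (1−0.499034) = 0.609247
P(Robot arm uncommanded motion) [AND] = 0.762321 × 0.609247 = 0.464442
Rounded to 4 decimal places: P(Robot arm uncommanded motion) ≈ 0.4644.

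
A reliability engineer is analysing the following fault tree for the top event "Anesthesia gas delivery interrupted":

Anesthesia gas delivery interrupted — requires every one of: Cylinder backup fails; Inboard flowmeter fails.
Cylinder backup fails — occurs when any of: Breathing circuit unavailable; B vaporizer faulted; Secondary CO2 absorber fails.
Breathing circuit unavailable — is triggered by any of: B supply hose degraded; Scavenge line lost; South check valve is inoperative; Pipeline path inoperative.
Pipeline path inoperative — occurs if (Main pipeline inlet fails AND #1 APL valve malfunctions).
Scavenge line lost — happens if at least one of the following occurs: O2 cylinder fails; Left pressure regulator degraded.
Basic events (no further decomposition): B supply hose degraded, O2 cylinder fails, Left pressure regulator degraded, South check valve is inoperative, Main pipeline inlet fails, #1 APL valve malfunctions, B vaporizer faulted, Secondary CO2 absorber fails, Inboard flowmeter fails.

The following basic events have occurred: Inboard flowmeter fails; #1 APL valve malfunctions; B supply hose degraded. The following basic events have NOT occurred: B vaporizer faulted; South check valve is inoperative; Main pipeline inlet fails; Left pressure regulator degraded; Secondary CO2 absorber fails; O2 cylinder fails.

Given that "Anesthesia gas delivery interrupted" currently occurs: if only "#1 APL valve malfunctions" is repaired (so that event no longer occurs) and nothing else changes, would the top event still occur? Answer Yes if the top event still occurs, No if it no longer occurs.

Counterfactual: set "#1 APL valve malfunctions" to not occurred.
Scavenge line lost [OR]: O2 cylinder fails=not, Left pressure regulator degraded=not → no input occurs → does not occur.
Pipeline path inoperative [AND]: Main pipeline inlet fails=not, #1 APL valve malfunctions=not → not all inputs occur → does not occur.
Breathing circuit unavailable [OR]: B supply hose degraded=occurs, Scavenge line lost=not, South check valve is inoperative=not, Pipeline path inoperative=not → at least one input occurs → occurs.
Cylinder backup fails [OR]: Breathing circuit unavailable=occurs, B vaporizer faulted=not, Secondary CO2 absorber fails=not → at least one input occurs → occurs.
Anesthesia gas delivery interrupted [AND]: Cylinder backup fails=occurs, Inboard flowmeter fails=occurs → all inputs occur → occurs.

Yes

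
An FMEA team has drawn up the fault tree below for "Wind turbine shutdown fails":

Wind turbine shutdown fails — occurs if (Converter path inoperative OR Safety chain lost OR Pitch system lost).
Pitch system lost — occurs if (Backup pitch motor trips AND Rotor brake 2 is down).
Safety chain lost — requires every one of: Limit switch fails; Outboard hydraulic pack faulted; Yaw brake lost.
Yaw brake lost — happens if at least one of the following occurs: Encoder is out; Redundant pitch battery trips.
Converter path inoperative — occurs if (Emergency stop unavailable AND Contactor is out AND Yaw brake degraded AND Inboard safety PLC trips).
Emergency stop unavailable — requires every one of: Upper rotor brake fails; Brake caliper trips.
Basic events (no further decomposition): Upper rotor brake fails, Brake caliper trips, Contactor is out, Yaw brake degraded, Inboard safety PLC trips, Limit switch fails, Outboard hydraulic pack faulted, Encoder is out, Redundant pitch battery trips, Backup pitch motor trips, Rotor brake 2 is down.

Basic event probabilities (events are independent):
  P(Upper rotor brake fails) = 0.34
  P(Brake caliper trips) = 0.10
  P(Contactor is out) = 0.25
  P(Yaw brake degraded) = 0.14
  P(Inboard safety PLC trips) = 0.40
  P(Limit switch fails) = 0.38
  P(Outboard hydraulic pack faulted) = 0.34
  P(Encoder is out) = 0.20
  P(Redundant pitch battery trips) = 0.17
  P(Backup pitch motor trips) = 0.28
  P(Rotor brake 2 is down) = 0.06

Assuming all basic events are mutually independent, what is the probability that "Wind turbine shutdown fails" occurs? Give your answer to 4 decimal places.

0.0599

P(Emergency stop unavailable) [AND] = 0.34 × 0.10 = 0.034000
P(Converter path inoperative) [AND] = 0.034000 × 0.25 × 0.14 × 0.40 = 0.000476
P(Yaw brake lost) [OR] = 1 − (1−0.20) × (1−0.17) = 0.336000
P(Safety chain lost) [AND] = 0.38 × 0.34 × 0.336000 = 0.043411
P(Pitch system lost) [AND] = 0.28 × 0.06 = 0.016800
P(Wind turbine shutdown fails) [OR] = 1 − (1−0.000476) × (1−0.043411) × (1−0.016800) = 0.059929
Rounded to 4 decimal places: P(Wind turbine shutdown fails) ≈ 0.0599.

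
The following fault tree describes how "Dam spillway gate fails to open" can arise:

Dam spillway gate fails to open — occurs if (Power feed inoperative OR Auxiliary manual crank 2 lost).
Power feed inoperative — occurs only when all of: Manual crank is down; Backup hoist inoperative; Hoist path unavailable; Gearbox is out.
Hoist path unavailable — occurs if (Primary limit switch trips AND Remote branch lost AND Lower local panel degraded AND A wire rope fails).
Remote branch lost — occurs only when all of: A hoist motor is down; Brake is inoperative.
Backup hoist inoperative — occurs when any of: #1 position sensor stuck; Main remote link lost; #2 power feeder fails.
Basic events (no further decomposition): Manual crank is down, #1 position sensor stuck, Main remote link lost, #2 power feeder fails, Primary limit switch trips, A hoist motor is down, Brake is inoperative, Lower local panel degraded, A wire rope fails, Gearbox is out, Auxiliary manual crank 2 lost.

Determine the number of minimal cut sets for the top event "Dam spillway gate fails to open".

Backup hoist inoperative [OR]: union of children's cut sets → 3 cut set(s).
Remote branch lost [AND]: one cut set from each child combined → 1 × 1 = 1 cut set(s).
Hoist path unavailable [AND]: one cut set from each child combined → 1 × 1 × 1 × 1 = 1 cut set(s).
Power feed inoperative [AND]: one cut set from each child combined → 1 × 3 × 1 × 1 = 3 cut set(s).
Dam spillway gate fails to open [OR]: union of children's cut sets → 4 cut set(s).
Minimal cut sets: {#1 position sensor stuck, A hoist motor is down, A wire rope fails, Brake is inoperative, Gearbox is out, Lower local panel degraded, Manual crank is down, Primary limit switch trips}; {A hoist motor is down, A wire rope fails, Brake is inoperative, Gearbox is out, Lower local panel degraded, Main remote link lost, Manual crank is down, Primary limit switch trips}; {#2 power feeder fails, A hoist motor is down, A wire rope fails, Brake is inoperative, Gearbox is out, Lower local panel degraded, Manual crank is down, Primary limit switch trips}; {Auxiliary manual crank 2 lost}.

4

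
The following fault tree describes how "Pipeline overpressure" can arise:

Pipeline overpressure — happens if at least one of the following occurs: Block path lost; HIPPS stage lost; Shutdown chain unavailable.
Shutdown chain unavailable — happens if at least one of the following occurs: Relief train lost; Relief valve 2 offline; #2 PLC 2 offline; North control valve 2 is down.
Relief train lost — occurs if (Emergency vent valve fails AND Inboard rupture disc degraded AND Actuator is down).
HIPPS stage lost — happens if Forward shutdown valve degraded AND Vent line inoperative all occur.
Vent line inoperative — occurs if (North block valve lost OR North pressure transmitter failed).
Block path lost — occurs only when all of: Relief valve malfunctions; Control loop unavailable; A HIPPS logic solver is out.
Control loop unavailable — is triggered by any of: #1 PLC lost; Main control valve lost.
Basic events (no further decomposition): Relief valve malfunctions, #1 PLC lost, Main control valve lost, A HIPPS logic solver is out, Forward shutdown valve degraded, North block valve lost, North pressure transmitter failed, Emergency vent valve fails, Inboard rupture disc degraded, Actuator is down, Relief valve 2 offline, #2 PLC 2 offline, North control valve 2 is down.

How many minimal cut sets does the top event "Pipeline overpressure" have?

Control loop unavailable [OR]: union of children's cut sets → 2 cut set(s).
Block path lost [AND]: one cut set from each child combined → 1 × 2 × 1 = 2 cut set(s).
Vent line inoperative [OR]: union of children's cut sets → 2 cut set(s).
HIPPS stage lost [AND]: one cut set from each child combined → 1 × 2 = 2 cut set(s).
Relief train lost [AND]: one cut set from each child combined → 1 × 1 × 1 = 1 cut set(s).
Shutdown chain unavailable [OR]: union of children's cut sets → 4 cut set(s).
Pipeline overpressure [OR]: union of children's cut sets → 8 cut set(s).
Minimal cut sets: {#1 PLC lost, A HIPPS logic solver is out, Relief valve malfunctions}; {A HIPPS logic solver is out, Main control valve lost, Relief valve malfunctions}; {Forward shutdown valve degraded, North block valve lost}; {Forward shutdown valve degraded, North pressure transmitter failed}; {Actuator is down, Emergency vent valve fails, Inboard rupture disc degraded}; {Relief valve 2 offline}; {#2 PLC 2 offline}; {North control valve 2 is down}.

8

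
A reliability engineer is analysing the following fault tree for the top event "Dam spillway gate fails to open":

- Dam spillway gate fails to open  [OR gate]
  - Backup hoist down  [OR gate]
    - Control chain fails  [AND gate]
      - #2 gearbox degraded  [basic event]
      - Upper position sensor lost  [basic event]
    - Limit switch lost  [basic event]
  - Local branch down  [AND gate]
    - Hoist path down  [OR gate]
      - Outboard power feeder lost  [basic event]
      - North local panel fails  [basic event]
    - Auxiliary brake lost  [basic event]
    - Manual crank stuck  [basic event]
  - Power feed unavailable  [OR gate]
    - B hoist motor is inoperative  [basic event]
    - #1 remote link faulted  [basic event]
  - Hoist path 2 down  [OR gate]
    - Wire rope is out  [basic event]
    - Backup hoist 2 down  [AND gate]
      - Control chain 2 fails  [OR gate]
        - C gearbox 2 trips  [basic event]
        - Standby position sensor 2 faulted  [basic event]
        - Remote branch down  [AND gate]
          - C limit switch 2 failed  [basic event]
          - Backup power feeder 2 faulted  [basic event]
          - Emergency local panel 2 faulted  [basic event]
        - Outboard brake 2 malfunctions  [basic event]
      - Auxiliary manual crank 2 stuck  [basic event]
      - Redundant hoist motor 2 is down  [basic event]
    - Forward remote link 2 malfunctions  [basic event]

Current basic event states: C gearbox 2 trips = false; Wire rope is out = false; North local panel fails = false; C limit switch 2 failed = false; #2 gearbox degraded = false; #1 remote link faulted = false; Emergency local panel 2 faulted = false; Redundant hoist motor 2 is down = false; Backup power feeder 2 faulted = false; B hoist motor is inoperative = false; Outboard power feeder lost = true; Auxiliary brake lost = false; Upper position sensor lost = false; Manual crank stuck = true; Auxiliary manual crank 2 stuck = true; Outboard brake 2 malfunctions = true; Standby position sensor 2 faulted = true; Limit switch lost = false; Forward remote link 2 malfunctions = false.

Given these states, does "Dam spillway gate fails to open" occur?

No

Control chain fails [AND]: #2 gearbox degraded=not, Upper position sensor lost=not → not all inputs occur → does not occur.
Backup hoist down [OR]: Control chain fails=not, Limit switch lost=not → no input occurs → does not occur.
Hoist path down [OR]: Outboard power feeder lost=occurs, North local panel fails=not → at least one input occurs → occurs.
Local branch down [AND]: Hoist path down=occurs, Auxiliary brake lost=not, Manual crank stuck=occurs → not all inputs occur → does not occur.
Power feed unavailable [OR]: B hoist motor is inoperative=not, #1 remote link faulted=not → no input occurs → does not occur.
Remote branch down [AND]: C limit switch 2 failed=not, Backup power feeder 2 faulted=not, Emergency local panel 2 faulted=not → not all inputs occur → does not occur.
Control chain 2 fails [OR]: C gearbox 2 trips=not, Standby position sensor 2 faulted=occurs, Remote branch down=not, Outboard brake 2 malfunctions=occurs → at least one input occurs → occurs.
Backup hoist 2 down [AND]: Control chain 2 fails=occurs, Auxiliary manual crank 2 stuck=occurs, Redundant hoist motor 2 is down=not → not all inputs occur → does not occur.
Hoist path 2 down [OR]: Wire rope is out=not, Backup hoist 2 down=not, Forward remote link 2 malfunctions=not → no input occurs → does not occur.
Dam spillway gate fails to open [OR]: Backup hoist down=not, Local branch down=not, Power feed unavailable=not, Hoist path 2 down=not → no input occurs → does not occur.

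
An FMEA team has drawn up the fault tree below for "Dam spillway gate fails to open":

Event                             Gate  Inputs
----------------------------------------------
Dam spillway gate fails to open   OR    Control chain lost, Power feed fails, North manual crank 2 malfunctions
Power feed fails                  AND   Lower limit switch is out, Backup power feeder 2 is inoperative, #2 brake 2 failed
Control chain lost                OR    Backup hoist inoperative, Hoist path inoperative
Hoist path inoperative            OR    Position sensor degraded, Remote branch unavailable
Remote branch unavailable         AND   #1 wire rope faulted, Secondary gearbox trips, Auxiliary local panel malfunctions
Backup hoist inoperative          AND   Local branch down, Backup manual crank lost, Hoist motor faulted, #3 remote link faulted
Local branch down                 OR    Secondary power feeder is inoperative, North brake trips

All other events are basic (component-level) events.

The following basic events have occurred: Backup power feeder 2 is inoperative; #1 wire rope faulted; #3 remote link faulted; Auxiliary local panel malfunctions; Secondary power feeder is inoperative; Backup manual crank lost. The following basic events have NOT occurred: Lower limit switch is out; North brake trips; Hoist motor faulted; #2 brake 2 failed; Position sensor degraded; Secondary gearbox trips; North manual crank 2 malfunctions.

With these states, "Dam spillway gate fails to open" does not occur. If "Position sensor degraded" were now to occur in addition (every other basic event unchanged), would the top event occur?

Yes

Counterfactual: set "Position sensor degraded" to occurred.
Local branch down [OR]: Secondary power feeder is inoperative=occurs, North brake trips=not → at least one input occurs → occurs.
Backup hoist inoperative [AND]: Local branch down=occurs, Backup manual crank lost=occurs, Hoist motor faulted=not, #3 remote link faulted=occurs → not all inputs occur → does not occur.
Remote branch unavailable [AND]: #1 wire rope faulted=occurs, Secondary gearbox trips=not, Auxiliary local panel malfunctions=occurs → not all inputs occur → does not occur.
Hoist path inoperative [OR]: Position sensor degraded=occurs, Remote branch unavailable=not → at least one input occurs → occurs.
Control chain lost [OR]: Backup hoist inoperative=not, Hoist path inoperative=occurs → at least one input occurs → occurs.
Power feed fails [AND]: Lower limit switch is out=not, Backup power feeder 2 is inoperative=occurs, #2 brake 2 failed=not → not all inputs occur → does not occur.
Dam spillway gate fails to open [OR]: Control chain lost=occurs, Power feed fails=not, North manual crank 2 malfunctions=not → at least one input occurs → occurs.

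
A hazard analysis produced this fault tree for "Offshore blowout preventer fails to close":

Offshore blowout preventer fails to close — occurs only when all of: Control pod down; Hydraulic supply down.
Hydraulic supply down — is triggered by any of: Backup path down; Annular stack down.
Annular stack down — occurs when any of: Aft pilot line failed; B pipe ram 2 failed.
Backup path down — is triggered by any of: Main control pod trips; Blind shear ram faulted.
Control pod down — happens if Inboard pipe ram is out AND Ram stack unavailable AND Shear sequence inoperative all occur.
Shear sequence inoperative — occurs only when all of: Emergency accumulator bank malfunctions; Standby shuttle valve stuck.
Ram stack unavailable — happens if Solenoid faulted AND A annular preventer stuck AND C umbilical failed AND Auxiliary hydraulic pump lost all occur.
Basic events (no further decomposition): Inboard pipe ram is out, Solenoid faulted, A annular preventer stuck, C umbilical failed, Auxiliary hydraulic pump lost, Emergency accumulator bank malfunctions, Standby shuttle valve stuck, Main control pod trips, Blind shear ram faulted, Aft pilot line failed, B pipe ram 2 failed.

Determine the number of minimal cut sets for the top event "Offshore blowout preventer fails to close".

4

Ram stack unavailable [AND]: one cut set from each child combined → 1 × 1 × 1 × 1 = 1 cut set(s).
Shear sequence inoperative [AND]: one cut set from each child combined → 1 × 1 = 1 cut set(s).
Control pod down [AND]: one cut set from each child combined → 1 × 1 × 1 = 1 cut set(s).
Backup path down [OR]: union of children's cut sets → 2 cut set(s).
Annular stack down [OR]: union of children's cut sets → 2 cut set(s).
Hydraulic supply down [OR]: union of children's cut sets → 4 cut set(s).
Offshore blowout preventer fails to close [AND]: one cut set from each child combined → 1 × 4 = 4 cut set(s).
Minimal cut sets: {A annular preventer stuck, Auxiliary hydraulic pump lost, C umbilical failed, Emergency accumulator bank malfunctions, Inboard pipe ram is out, Main control pod trips, Solenoid faulted, Standby shuttle valve stuck}; {A annular preventer stuck, Auxiliary hydraulic pump lost, Blind shear ram faulted, C umbilical failed, Emergency accumulator bank malfunctions, Inboard pipe ram is out, Solenoid faulted, Standby shuttle valve stuck}; {A annular preventer stuck, Aft pilot line failed, Auxiliary hydraulic pump lost, C umbilical failed, Emergency accumulator bank malfunctions, Inboard pipe ram is out, Solenoid faulted, Standby shuttle valve stuck}; {A annular preventer stuck, Auxiliary hydraulic pump lost, B pipe ram 2 failed, C umbilical failed, Emergency accumulator bank malfunctions, Inboard pipe ram is out, Solenoid faulted, Standby shuttle valve stuck}.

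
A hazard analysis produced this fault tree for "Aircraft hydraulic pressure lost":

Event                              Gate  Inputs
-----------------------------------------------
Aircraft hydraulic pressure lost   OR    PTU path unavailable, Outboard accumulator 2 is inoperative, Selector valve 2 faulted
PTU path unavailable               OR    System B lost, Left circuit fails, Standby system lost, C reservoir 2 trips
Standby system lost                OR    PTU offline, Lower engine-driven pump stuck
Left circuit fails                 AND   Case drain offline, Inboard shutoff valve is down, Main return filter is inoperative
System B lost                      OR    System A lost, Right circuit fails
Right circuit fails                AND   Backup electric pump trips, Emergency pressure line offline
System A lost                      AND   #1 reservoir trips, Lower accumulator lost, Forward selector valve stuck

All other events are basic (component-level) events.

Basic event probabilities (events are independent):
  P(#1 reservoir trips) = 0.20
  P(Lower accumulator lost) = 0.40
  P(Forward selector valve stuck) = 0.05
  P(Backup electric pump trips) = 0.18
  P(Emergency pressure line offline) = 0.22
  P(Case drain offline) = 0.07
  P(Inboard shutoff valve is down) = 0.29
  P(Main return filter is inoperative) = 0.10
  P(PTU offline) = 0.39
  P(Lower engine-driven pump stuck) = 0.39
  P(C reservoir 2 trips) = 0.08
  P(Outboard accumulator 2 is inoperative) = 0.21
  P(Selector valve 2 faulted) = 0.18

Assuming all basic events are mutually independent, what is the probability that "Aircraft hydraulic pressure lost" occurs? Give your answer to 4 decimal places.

P(System A lost) [AND] = 0.20 × 0.40 × 0.05 = 0.004000
P(Right circuit fails) [AND] = 0.18 × 0.22 = 0.039600
P(System B lost) [OR] = 1 − (1−0.004000) × (1−0.039600) = 0.043442
P(Left circuit fails) [AND] = 0.07 × 0.29 × 0.10 = 0.002030
P(Standby system lost) [OR] = 1 − (1−0.39) × (1−0.39) = 0.627900
P(PTU path unavailable) [OR] = 1 − (1−0.043442) × (1−0.002030) × (1−0.627900) × (1−0.08) = 0.673204
P(Aircraft hydraulic pressure lost) [OR] = 1 − (1−0.673204) × (1−0.21) × (1−0.18) = 0.788302
Rounded to 4 decimal places: P(Aircraft hydraulic pressure lost) ≈ 0.7883.

0.7883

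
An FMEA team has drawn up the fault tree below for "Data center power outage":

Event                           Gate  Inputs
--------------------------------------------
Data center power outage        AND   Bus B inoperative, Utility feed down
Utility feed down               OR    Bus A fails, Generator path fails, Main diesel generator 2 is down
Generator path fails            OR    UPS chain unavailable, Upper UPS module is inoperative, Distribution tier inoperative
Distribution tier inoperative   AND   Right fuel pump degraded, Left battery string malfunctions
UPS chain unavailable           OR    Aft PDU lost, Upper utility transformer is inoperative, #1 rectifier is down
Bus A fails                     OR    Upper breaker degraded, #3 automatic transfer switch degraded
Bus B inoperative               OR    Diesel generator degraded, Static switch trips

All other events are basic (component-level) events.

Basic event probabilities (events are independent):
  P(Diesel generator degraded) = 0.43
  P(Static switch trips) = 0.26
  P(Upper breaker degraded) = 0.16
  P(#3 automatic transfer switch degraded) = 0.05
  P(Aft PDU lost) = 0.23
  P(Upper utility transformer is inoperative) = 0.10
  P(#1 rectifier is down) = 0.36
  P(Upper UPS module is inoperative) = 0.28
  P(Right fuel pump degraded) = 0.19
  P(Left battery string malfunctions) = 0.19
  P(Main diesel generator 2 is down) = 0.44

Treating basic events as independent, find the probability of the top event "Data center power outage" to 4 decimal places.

P(Bus B inoperative) [OR] = 1 − (1−0.43) × (1−0.26) = 0.578200
P(Bus A fails) [OR] = 1 − (1−0.16) × (1−0.05) = 0.202000
P(UPS chain unavailable) [OR] = 1 − (1−0.23) × (1−0.10) × (1−0.36) = 0.556480
P(Distribution tier inoperative) [AND] = 0.19 × 0.19 = 0.036100
P(Generator path fails) [OR] = 1 − (1−0.556480) × (1−0.28) × (1−0.036100) = 0.692194
P(Utility feed down) [OR] = 1 − (1−0.202000) × (1−0.692194) × (1−0.44) = 0.862448
P(Data center power outage) [AND] = 0.578200 × 0.862448 = 0.498667
Rounded to 4 decimal places: P(Data center power outage) ≈ 0.4987.

0.4987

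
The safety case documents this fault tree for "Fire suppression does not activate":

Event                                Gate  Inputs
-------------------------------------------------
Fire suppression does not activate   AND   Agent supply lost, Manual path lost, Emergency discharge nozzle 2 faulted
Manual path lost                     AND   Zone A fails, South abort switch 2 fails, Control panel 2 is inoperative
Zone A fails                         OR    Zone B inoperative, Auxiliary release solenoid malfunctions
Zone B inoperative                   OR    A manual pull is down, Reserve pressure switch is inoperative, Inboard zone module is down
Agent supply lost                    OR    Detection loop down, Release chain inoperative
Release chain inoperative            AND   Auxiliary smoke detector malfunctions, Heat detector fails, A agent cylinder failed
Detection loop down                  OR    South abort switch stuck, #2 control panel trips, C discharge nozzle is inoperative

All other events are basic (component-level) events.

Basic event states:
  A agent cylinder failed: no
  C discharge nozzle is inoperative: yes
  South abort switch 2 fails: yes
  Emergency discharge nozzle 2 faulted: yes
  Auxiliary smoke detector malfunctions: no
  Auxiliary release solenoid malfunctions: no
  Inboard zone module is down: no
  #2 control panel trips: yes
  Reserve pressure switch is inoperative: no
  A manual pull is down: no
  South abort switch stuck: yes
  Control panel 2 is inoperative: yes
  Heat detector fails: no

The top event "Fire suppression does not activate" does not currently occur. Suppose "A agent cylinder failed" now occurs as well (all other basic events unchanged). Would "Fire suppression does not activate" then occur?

Counterfactual: set "A agent cylinder failed" to occurred.
Detection loop down [OR]: South abort switch stuck=occurs, #2 control panel trips=occurs, C discharge nozzle is inoperative=occurs → at least one input occurs → occurs.
Release chain inoperative [AND]: Auxiliary smoke detector malfunctions=not, Heat detector fails=not, A agent cylinder failed=occurs → not all inputs occur → does not occur.
Agent supply lost [OR]: Detection loop down=occurs, Release chain inoperative=not → at least one input occurs → occurs.
Zone B inoperative [OR]: A manual pull is down=not, Reserve pressure switch is inoperative=not, Inboard zone module is down=not → no input occurs → does not occur.
Zone A fails [OR]: Zone B inoperative=not, Auxiliary release solenoid malfunctions=not → no input occurs → does not occur.
Manual path lost [AND]: Zone A fails=not, South abort switch 2 fails=occurs, Control panel 2 is inoperative=occurs → not all inputs occur → does not occur.
Fire suppression does not activate [AND]: Agent supply lost=occurs, Manual path lost=not, Emergency discharge nozzle 2 faulted=occurs → not all inputs occur → does not occur.

No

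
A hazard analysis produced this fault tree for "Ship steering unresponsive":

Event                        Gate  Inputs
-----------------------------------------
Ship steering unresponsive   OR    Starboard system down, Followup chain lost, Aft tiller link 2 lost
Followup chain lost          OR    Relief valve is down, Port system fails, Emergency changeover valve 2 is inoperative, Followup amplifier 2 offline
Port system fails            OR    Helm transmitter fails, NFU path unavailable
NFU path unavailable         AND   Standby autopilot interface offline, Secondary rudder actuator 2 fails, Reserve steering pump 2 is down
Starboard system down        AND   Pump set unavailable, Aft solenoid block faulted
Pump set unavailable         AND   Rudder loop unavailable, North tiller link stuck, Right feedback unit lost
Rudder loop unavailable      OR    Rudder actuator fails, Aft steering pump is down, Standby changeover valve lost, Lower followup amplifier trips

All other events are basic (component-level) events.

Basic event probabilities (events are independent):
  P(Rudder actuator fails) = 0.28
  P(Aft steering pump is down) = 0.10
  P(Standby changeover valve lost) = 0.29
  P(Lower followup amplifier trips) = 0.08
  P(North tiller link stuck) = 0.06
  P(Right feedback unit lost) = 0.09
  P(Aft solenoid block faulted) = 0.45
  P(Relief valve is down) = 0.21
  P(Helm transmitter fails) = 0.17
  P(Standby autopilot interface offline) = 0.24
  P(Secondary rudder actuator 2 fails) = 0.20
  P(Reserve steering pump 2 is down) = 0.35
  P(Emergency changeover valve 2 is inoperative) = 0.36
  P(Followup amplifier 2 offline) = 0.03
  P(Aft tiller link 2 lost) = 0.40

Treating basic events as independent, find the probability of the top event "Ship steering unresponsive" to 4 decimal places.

0.7602

P(Rudder loop unavailable) [OR] = 1 − (1−0.28) × (1−0.10) × (1−0.29) × (1−0.08) = 0.576726
P(Pump set unavailable) [AND] = 0.576726 × 0.06 × 0.09 = 0.003114
P(Starboard system down) [AND] = 0.003114 × 0.45 = 0.001401
P(NFU path unavailable) [AND] = 0.24 × 0.20 × 0.35 = 0.016800
P(Port system fails) [OR] = 1 − (1−0.17) × (1−0.016800) = 0.183944
P(Followup chain lost) [OR] = 1 − (1−0.21) × (1−0.183944) × (1−0.36) × (1−0.03) = 0.599780
P(Ship steering unresponsive) [OR] = 1 − (1−0.001401) × (1−0.599780) × (1−0.40) = 0.760204
Rounded to 4 decimal places: P(Ship steering unresponsive) ≈ 0.7602.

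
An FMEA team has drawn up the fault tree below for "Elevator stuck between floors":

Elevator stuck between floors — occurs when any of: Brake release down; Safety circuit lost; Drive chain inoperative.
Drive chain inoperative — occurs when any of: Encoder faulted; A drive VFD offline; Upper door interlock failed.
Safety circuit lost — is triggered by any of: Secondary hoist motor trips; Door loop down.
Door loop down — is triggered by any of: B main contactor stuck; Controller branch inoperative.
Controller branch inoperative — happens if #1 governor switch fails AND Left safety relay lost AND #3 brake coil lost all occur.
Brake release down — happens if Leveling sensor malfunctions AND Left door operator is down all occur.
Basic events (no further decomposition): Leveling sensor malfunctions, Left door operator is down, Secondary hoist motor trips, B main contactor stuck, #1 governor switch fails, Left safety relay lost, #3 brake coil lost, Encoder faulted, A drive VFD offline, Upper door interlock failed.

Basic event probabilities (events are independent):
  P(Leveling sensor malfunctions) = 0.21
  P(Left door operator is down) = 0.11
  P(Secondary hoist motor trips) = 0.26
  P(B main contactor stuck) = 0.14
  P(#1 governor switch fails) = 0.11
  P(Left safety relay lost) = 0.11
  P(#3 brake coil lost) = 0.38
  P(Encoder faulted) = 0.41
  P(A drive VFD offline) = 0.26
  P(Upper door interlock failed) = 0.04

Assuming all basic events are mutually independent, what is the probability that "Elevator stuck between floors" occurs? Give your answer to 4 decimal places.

0.7406

P(Brake release down) [AND] = 0.21 × 0.11 = 0.023100
P(Controller branch inoperative) [AND] = 0.11 × 0.11 × 0.38 = 0.004598
P(Door loop down) [OR] = 1 − (1−0.14) × (1−0.004598) = 0.143954
P(Safety circuit lost) [OR] = 1 − (1−0.26) × (1−0.143954) = 0.366526
P(Drive chain inoperative) [OR] = 1 − (1−0.41) × (1−0.26) × (1−0.04) = 0.580864
P(Elevator stuck between floors) [OR] = 1 − (1−0.023100) × (1−0.366526) × (1−0.580864) = 0.740622
Rounded to 4 decimal places: P(Elevator stuck between floors) ≈ 0.7406.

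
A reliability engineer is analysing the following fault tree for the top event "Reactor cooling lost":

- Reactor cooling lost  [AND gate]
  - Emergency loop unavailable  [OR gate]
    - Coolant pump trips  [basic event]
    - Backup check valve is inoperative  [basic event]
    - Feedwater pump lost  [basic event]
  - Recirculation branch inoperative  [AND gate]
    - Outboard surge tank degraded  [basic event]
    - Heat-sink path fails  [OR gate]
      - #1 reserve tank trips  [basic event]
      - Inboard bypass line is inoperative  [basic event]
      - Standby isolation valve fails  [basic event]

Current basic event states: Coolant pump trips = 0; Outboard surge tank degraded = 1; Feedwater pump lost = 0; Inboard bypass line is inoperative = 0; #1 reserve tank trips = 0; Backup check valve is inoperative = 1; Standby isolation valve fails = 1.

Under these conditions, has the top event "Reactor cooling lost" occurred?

Emergency loop unavailable [OR]: Coolant pump trips=not, Backup check valve is inoperative=occurs, Feedwater pump lost=not → at least one input occurs → occurs.
Heat-sink path fails [OR]: #1 reserve tank trips=not, Inboard bypass line is inoperative=not, Standby isolation valve fails=occurs → at least one input occurs → occurs.
Recirculation branch inoperative [AND]: Outboard surge tank degraded=occurs, Heat-sink path fails=occurs → all inputs occur → occurs.
Reactor cooling lost [AND]: Emergency loop unavailable=occurs, Recirculation branch inoperative=occurs → all inputs occur → occurs.

Yes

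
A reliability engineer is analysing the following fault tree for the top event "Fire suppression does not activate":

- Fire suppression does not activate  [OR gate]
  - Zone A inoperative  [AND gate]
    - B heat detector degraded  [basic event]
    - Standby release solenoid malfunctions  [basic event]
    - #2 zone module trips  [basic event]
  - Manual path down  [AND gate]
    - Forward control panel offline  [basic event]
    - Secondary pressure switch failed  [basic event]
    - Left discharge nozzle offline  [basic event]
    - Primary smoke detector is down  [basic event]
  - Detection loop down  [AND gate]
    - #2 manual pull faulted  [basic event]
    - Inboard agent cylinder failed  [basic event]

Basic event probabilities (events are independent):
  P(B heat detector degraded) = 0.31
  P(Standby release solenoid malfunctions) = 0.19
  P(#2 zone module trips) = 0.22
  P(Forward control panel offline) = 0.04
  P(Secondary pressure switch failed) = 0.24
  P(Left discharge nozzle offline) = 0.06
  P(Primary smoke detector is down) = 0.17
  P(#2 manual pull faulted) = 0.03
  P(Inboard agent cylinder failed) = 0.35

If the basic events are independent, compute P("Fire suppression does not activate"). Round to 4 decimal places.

0.0234

P(Zone A inoperative) [AND] = 0.31 × 0.19 × 0.22 = 0.012958
P(Manual path down) [AND] = 0.04 × 0.24 × 0.06 × 0.17 = 0.000098
P(Detection loop down) [AND] = 0.03 × 0.35 = 0.010500
P(Fire suppression does not activate) [OR] = 1 − (1−0.012958) × (1−0.000098) × (1−0.010500) = 0.023418
Rounded to 4 decimal places: P(Fire suppression does not activate) ≈ 0.0234.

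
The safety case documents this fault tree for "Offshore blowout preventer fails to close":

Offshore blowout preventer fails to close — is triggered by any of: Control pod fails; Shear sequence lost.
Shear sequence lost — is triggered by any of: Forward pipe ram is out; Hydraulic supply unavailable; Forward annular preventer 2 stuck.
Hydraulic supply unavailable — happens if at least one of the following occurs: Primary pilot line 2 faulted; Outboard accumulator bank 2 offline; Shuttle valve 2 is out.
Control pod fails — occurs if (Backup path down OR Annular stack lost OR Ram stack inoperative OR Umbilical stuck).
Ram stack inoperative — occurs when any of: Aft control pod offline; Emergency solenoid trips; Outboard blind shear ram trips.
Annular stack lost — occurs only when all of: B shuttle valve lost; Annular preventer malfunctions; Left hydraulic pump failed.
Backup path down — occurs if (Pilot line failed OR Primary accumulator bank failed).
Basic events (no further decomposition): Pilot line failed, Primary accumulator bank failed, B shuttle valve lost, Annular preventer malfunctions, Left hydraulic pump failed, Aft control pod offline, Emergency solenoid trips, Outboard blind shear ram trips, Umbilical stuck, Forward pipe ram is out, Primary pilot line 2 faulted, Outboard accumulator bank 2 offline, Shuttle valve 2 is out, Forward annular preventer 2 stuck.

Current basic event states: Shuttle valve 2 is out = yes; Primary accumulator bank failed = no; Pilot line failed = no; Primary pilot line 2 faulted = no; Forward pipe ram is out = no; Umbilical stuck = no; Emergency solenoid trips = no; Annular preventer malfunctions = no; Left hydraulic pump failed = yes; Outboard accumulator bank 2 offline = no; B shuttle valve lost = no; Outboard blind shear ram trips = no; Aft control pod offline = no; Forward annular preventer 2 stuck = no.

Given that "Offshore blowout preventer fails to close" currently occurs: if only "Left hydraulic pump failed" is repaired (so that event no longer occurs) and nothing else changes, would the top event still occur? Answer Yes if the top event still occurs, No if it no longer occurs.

Counterfactual: set "Left hydraulic pump failed" to not occurred.
Backup path down [OR]: Pilot line failed=not, Primary accumulator bank failed=not → no input occurs → does not occur.
Annular stack lost [AND]: B shuttle valve lost=not, Annular preventer malfunctions=not, Left hydraulic pump failed=not → not all inputs occur → does not occur.
Ram stack inoperative [OR]: Aft control pod offline=not, Emergency solenoid trips=not, Outboard blind shear ram trips=not → no input occurs → does not occur.
Control pod fails [OR]: Backup path down=not, Annular stack lost=not, Ram stack inoperative=not, Umbilical stuck=not → no input occurs → does not occur.
Hydraulic supply unavailable [OR]: Primary pilot line 2 faulted=not, Outboard accumulator bank 2 offline=not, Shuttle valve 2 is out=occurs → at least one input occurs → occurs.
Shear sequence lost [OR]: Forward pipe ram is out=not, Hydraulic supply unavailable=occurs, Forward annular preventer 2 stuck=not → at least one input occurs → occurs.
Offshore blowout preventer fails to close [OR]: Control pod fails=not, Shear sequence lost=occurs → at least one input occurs → occurs.

Yes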